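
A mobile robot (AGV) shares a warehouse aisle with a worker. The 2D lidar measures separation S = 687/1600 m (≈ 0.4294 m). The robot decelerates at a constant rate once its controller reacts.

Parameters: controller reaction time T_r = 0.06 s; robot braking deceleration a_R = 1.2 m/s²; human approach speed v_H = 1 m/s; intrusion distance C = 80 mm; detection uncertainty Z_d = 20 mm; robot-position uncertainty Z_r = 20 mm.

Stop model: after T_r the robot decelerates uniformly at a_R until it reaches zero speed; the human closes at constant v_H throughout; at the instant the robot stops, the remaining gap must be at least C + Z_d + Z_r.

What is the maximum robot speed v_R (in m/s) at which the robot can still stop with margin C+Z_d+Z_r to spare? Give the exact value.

v_R_max = 1/4 m/s = 0.2500 m/s

collect terms ⇒ (5/12)·v_R² + (67/75)·v_R + (-399/1600) = 0
  disc = (67/75)² − 4·(5/12)·(-399/1600) = 436921/360000 ; √disc = 661/600
  v_R = (−(67/75) + 661/600) / (2·(5/12)) = 1/4 m/s
check:
braking lasts T_s = (1/4)/(6/5) = 0.2083 s
robot in T_r: 0.2500·0.0600 = 0.0150 m
robot covers 0.2500·0.2083 − ½·1.2000·0.2083² = 0.0260 m while stopping
person approaches 1.0000·(0.0600+0.2083) = 0.2683 m
margins: 0.0800+0.0200+0.0200 = 0.1200 m
sum ≈ 0.0150+0.0260+0.2683+0.1200 ≈ 0.4294 m = S ✓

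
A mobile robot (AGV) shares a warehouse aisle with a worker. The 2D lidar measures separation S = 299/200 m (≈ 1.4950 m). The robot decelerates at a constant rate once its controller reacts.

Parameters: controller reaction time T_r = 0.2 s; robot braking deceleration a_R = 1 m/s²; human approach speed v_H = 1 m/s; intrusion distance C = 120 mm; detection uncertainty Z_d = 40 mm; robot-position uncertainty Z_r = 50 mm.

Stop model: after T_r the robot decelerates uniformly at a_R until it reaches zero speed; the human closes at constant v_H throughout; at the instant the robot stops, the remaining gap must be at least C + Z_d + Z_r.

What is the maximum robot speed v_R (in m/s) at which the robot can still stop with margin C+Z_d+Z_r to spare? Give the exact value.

v_R_max = 7/10 m/s = 0.7000 m/s

at the boundary: (1/2)·v² + (6/5)·v + (-217/200) = 0
  disc = (6/5)² − 4·(1/2)·(-217/200) = 361/100 ; √disc = 19/10
  v_R = (−(6/5) + 19/10) / (2·(1/2)) = 7/10 m/s
check:
T_s = v_R/a_R = (7/10)/1 = 0.7000 s
reaction-phase robot travel = 0.7000·0.2000 = 0.1400 m
robot covers 0.7000·0.7000 − ½·1.0000·0.7000² = 0.2450 m while stopping
person approaches 1.0000·(0.2000+0.7000) = 0.9000 m
C+Z_d+Z_r = 0.1200+0.0400+0.0500 = 0.2100 m
sum ≈ 0.1400+0.2450+0.9000+0.2100 ≈ 1.4950 m = S ✓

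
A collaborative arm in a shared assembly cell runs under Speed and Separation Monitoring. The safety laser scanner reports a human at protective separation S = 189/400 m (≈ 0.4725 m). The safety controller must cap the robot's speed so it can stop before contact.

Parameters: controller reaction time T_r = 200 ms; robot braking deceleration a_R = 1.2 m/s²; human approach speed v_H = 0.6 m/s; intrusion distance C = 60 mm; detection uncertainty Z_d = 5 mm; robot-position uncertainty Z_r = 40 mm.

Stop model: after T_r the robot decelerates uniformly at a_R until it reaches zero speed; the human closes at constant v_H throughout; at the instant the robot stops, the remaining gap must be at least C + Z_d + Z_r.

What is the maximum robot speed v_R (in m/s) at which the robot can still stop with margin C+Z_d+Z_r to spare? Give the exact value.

v_R_max = 3/10 m/s = 0.3000 m/s

at the boundary: (5/12)·v² + (7/10)·v + (-99/400) = 0
  disc = (7/10)² − 4·(5/12)·(-99/400) = 361/400 ; √disc = 19/20
  v_R = (−(7/10) + 19/20) / (2·(5/12)) = 3/10 m/s
check:
stop time T_s = (3/10)/(6/5) = 0.2500 s
robot covers v_R·T_r = 0.3000·0.2000 = 0.0600 m before braking
robot covers 0.3000·0.2500 − ½·1.2000·0.2500² = 0.0375 m while stopping
human closes 0.6000·0.4500 = 0.2700 m
margins: 0.0600+0.0050+0.0400 = 0.1050 m
sum ≈ 0.0600+0.0375+0.2700+0.1050 ≈ 0.4725 m = S ✓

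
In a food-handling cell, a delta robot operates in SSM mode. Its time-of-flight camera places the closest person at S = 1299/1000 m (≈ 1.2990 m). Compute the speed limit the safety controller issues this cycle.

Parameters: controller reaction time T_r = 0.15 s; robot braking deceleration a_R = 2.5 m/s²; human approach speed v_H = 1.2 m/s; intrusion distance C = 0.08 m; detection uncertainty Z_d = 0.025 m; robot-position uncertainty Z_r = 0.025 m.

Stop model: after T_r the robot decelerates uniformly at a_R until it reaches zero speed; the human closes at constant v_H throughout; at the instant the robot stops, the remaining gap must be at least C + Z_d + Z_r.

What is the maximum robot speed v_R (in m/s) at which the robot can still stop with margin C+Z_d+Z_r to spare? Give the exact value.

quadratic (1/5)·v² + (63/100)·v + (-989/1000) = 0
  disc = (63/100)² − 4·(1/5)·(-989/1000) = 11881/10000 ; √disc = 109/100
  v_R = (−(63/100) + 109/100) / (2·(1/5)) = 23/20 m/s
check:
T_s = v_R/a_R = (23/20)/(5/2) = 0.4600 s
robot covers v_R·T_r = 1.1500·0.1500 = 0.1725 m before braking
robot covers 1.1500·0.4600 − ½·2.5000·0.4600² = 0.2645 m while stopping
human over T_r+T_s: 1.2000·(0.1500+0.4600) = 0.7320 m
residual clearance needed = 0.0800+0.0250+0.0250 = 0.1300 m
sum ≈ 0.1725+0.2645+0.7320+0.1300 ≈ 1.2990 m = S ✓

v_R_max = 23/20 m/s = 1.1500 m/s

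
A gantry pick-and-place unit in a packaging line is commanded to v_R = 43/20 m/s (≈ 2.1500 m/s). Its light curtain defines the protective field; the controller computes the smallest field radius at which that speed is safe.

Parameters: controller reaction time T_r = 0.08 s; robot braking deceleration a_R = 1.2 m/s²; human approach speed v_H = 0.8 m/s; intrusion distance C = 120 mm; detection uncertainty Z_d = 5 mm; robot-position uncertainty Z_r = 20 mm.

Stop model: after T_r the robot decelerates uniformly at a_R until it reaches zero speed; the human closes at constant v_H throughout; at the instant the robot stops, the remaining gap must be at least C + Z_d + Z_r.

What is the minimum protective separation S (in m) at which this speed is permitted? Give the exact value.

S_min = 29923/8000 m = 3.7404 m

T_s = v_R/a_R = (43/20)/(6/5) = 1.7917 s
robot covers v_R·T_r = 2.1500·0.0800 = 0.1720 m before braking
robot under decel: 2.1500²/(2·1.2000) = 1.9260 m
person approaches 0.8000·(0.0800+1.7917) = 1.4973 m
C+Z_d+Z_r = 0.1200+0.0050+0.0200 = 0.1450 m
S_min ≈ 0.1720+1.9260+1.4973+0.1450  ⇒  S_min = 29923/8000 m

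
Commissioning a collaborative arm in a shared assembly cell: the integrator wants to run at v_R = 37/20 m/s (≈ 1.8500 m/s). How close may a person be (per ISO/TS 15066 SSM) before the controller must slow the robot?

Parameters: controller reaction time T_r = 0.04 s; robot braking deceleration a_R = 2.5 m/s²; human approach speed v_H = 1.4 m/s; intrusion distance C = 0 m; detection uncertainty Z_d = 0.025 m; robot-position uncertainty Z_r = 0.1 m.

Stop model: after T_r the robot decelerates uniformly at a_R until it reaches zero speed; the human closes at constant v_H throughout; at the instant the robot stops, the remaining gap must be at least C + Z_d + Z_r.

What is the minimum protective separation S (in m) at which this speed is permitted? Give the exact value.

stop time T_s = (37/20)/(5/2) = 0.7400 s
reaction-phase robot travel = 1.8500·0.0400 = 0.0740 m
robot covers 1.8500·0.7400 − ½·2.5000·0.7400² = 0.6845 m while stopping
human closes 1.4000·0.7800 = 1.0920 m
C+Z_d+Z_r = 0.0000+0.0250+0.1000 = 0.1250 m
S_min ≈ 0.0740+0.6845+1.0920+0.1250  ⇒  S_min = 3951/2000 m

S_min = 3951/2000 m = 1.9755 m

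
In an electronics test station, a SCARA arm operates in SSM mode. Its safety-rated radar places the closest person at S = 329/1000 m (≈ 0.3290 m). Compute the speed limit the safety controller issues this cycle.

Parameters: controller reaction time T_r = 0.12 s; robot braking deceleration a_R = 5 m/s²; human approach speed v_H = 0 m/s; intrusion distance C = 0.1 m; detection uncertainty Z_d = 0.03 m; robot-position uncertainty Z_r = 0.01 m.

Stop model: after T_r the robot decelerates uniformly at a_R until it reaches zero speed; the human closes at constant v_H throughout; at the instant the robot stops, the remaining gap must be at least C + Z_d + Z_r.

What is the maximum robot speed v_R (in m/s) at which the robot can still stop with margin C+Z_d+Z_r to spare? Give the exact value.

v_R_max = 9/10 m/s = 0.9000 m/s

collect terms ⇒ (1/10)·v_R² + (3/25)·v_R + (-189/1000) = 0
  disc = (3/25)² − 4·(1/10)·(-189/1000) = 9/100 ; √disc = 3/10
  v_R = (−(3/25) + 3/10) / (2·(1/10)) = 9/10 m/s
check:
T_s = v_R/a_R = (9/10)/5 = 0.1800 s
robot in T_r: 0.9000·0.1200 = 0.1080 m
robot covers 0.9000·0.1800 − ½·5.0000·0.1800² = 0.0810 m while stopping
human over T_r+T_s: 0.0000·(0.1200+0.1800) = 0.0000 m
C+Z_d+Z_r = 0.1000+0.0300+0.0100 = 0.1400 m
sum ≈ 0.1080+0.0810+0.0000+0.1400 ≈ 0.3290 m = S ✓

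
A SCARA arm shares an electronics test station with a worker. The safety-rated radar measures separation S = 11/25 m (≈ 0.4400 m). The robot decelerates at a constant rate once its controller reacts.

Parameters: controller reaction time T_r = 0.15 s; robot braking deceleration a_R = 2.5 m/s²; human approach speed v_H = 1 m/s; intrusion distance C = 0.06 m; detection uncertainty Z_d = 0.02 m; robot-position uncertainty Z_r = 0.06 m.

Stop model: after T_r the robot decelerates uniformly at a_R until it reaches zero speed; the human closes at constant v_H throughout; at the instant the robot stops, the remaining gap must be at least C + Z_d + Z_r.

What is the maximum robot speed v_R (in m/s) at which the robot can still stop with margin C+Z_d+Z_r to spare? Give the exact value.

v_R_max = 1/4 m/s = 0.2500 m/s

quadratic (1/5)·v² + (11/20)·v + (-3/20) = 0
  disc = (11/20)² − 4·(1/5)·(-3/20) = 169/400 ; √disc = 13/20
  v_R = (−(11/20) + 13/20) / (2·(1/5)) = 1/4 m/s
check:
braking lasts T_s = (1/4)/(5/2) = 0.1000 s
robot in T_r: 0.2500·0.1500 = 0.0375 m
robot covers 0.2500·0.1000 − ½·2.5000·0.1000² = 0.0125 m while stopping
human over T_r+T_s: 1.0000·(0.1500+0.1000) = 0.2500 m
margins: 0.0600+0.0200+0.0600 = 0.1400 m
sum ≈ 0.0375+0.0125+0.2500+0.1400 ≈ 0.4400 m = S ✓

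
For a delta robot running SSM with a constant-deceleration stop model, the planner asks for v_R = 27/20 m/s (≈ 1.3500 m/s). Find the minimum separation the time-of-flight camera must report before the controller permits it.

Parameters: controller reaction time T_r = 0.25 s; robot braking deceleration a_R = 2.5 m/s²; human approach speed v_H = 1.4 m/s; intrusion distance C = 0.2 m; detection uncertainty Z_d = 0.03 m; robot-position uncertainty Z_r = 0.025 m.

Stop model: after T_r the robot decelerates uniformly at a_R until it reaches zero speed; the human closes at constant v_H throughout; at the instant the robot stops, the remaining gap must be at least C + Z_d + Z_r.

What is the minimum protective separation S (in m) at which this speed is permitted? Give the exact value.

stop time T_s = (27/20)/(5/2) = 0.5400 s
robot in T_r: 1.3500·0.2500 = 0.3375 m
braking distance = 1.3500²/(2·2.5000) = 0.3645 m
human over T_r+T_s: 1.4000·(0.2500+0.5400) = 1.1060 m
margins: 0.2000+0.0300+0.0250 = 0.2550 m
S_min ≈ 0.3375+0.3645+1.1060+0.2550  ⇒  S_min = 2063/1000 m

S_min = 2063/1000 m = 2.0630 m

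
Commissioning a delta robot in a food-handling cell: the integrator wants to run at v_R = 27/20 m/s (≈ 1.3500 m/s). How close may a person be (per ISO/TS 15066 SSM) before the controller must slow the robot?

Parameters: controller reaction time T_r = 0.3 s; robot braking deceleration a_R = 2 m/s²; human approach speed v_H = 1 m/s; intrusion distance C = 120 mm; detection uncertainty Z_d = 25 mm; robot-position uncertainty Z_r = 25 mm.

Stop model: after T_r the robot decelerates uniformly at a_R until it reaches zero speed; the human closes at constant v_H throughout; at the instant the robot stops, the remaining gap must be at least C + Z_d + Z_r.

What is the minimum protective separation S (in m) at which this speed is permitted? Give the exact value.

braking lasts T_s = (27/20)/2 = 0.6750 s
robot in T_r: 1.3500·0.3000 = 0.4050 m
robot under decel: 1.3500²/(2·2.0000) = 0.4556 m
human closes 1.0000·0.9750 = 0.9750 m
residual clearance needed = 0.1200+0.0250+0.0250 = 0.1700 m
S_min ≈ 0.4050+0.4556+0.9750+0.1700  ⇒  S_min = 3209/1600 m

S_min = 3209/1600 m = 2.0056 m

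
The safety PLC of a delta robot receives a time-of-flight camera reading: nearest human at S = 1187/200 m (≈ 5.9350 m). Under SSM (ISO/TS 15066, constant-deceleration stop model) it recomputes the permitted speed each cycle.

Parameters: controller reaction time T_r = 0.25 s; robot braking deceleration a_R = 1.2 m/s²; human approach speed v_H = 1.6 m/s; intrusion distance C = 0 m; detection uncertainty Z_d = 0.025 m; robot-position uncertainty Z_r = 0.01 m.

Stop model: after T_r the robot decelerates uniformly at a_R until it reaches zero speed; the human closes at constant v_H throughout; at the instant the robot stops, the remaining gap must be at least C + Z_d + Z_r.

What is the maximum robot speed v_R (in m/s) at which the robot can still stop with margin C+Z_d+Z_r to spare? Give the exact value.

quadratic (5/12)·v² + (19/12)·v + (-11/2) = 0
  disc = (19/12)² − 4·(5/12)·(-11/2) = 1681/144 ; √disc = 41/12
  v_R = (−(19/12) + 41/12) / (2·(5/12)) = 11/5 m/s
check:
braking lasts T_s = (11/5)/(6/5) = 1.8333 s
robot in T_r: 2.2000·0.2500 = 0.5500 m
robot covers 2.2000·1.8333 − ½·1.2000·1.8333² = 2.0167 m while stopping
human over T_r+T_s: 1.6000·(0.2500+1.8333) = 3.3333 m
C+Z_d+Z_r = 0.0000+0.0250+0.0100 = 0.0350 m
sum ≈ 0.5500+2.0167+3.3333+0.0350 ≈ 5.9350 m = S ✓

v_R_max = 11/5 m/s = 2.2000 m/s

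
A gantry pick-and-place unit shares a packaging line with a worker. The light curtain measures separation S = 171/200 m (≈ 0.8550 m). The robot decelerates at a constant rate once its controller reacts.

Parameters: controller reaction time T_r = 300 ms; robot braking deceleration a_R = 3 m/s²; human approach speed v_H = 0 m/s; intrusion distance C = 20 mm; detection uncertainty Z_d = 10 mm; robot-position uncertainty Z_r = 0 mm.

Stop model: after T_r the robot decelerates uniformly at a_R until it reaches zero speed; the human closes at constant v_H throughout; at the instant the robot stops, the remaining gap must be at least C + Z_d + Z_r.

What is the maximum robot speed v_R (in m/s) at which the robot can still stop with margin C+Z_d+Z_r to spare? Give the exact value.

v_R_max = 3/2 m/s = 1.5000 m/s

collect terms ⇒ (1/6)·v_R² + (3/10)·v_R + (-33/40) = 0
  disc = (3/10)² − 4·(1/6)·(-33/40) = 16/25 ; √disc = 4/5
  v_R = (−(3/10) + 4/5) / (2·(1/6)) = 3/2 m/s
check:
stop time T_s = (3/2)/3 = 0.5000 s
robot in T_r: 1.5000·0.3000 = 0.4500 m
robot covers 1.5000·0.5000 − ½·3.0000·0.5000² = 0.3750 m while stopping
person approaches 0.0000·(0.3000+0.5000) = 0.0000 m
margins: 0.0200+0.0100+0.0000 = 0.0300 m
sum ≈ 0.4500+0.3750+0.0000+0.0300 ≈ 0.8550 m = S ✓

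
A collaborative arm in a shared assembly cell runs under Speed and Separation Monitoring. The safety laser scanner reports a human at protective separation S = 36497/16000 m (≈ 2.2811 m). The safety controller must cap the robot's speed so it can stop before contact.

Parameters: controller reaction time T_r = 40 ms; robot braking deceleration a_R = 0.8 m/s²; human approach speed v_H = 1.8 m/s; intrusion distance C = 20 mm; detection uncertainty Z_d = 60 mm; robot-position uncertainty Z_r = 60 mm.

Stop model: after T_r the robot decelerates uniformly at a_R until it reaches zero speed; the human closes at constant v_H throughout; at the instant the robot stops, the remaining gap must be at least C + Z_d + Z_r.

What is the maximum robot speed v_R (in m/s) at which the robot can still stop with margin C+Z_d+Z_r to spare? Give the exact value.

v_R_max = 3/4 m/s = 0.7500 m/s

collect terms ⇒ (5/8)·v_R² + (229/100)·v_R + (-6621/3200) = 0
  disc = (229/100)² − 4·(5/8)·(-6621/3200) = 1666681/160000 ; √disc = 1291/400
  v_R = (−(229/100) + 1291/400) / (2·(5/8)) = 3/4 m/s
check:
braking lasts T_s = (3/4)/(4/5) = 0.9375 s
reaction-phase robot travel = 0.7500·0.0400 = 0.0300 m
braking distance = 0.7500²/(2·0.8000) = 0.3516 m
human over T_r+T_s: 1.8000·(0.0400+0.9375) = 1.7595 m
margins: 0.0200+0.0600+0.0600 = 0.1400 m
sum ≈ 0.0300+0.3516+1.7595+0.1400 ≈ 2.2811 m = S ✓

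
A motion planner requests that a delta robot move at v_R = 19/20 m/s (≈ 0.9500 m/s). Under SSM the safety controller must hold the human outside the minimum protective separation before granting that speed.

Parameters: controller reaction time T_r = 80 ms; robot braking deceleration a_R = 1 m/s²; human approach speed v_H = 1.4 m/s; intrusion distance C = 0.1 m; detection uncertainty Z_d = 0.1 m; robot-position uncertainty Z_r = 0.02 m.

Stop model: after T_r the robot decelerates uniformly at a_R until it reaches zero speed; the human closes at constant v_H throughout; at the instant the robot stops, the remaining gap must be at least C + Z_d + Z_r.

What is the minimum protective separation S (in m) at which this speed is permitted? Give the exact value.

S_min = 8757/4000 m = 2.1892 m

T_s = v_R/a_R = (19/20)/1 = 0.9500 s
reaction-phase robot travel = 0.9500·0.0800 = 0.0760 m
robot covers 0.9500·0.9500 − ½·1.0000·0.9500² = 0.4512 m while stopping
human closes 1.4000·1.0300 = 1.4420 m
residual clearance needed = 0.1000+0.1000+0.0200 = 0.2200 m
S_min ≈ 0.0760+0.4512+1.4420+0.2200  ⇒  S_min = 8757/4000 m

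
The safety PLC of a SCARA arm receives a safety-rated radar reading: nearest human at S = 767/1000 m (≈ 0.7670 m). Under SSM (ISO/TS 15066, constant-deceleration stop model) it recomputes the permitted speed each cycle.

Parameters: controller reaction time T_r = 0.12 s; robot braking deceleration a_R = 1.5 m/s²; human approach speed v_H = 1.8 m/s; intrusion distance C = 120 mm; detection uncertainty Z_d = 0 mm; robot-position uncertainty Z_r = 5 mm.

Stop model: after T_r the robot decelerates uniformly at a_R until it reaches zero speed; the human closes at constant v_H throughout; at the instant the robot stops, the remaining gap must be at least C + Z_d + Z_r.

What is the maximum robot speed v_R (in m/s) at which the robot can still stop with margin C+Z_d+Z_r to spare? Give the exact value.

quadratic (1/3)·v² + (33/25)·v + (-213/500) = 0
  disc = (33/25)² − 4·(1/3)·(-213/500) = 1444/625 ; √disc = 38/25
  v_R = (−(33/25) + 38/25) / (2·(1/3)) = 3/10 m/s
check:
T_s = v_R/a_R = (3/10)/(3/2) = 0.2000 s
reaction-phase robot travel = 0.3000·0.1200 = 0.0360 m
braking distance = 0.3000²/(2·1.5000) = 0.0300 m
human over T_r+T_s: 1.8000·(0.1200+0.2000) = 0.5760 m
residual clearance needed = 0.1200+0.0000+0.0050 = 0.1250 m
sum ≈ 0.0360+0.0300+0.5760+0.1250 ≈ 0.7670 m = S ✓

v_R_max = 3/10 m/s = 0.3000 m/s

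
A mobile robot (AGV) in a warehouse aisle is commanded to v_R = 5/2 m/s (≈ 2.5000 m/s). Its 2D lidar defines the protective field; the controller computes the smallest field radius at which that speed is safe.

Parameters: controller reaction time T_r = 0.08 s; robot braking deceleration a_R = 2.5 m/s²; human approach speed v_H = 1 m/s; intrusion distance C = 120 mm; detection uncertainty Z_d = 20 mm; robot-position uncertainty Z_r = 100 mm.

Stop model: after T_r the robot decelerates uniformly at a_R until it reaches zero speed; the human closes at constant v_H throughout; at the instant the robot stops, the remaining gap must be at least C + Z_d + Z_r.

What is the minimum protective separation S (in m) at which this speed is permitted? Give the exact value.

S_min = 277/100 m = 2.7700 m

stop time T_s = (5/2)/(5/2) = 1.0000 s
reaction-phase robot travel = 2.5000·0.0800 = 0.2000 m
braking distance = 2.5000²/(2·2.5000) = 1.2500 m
human closes 1.0000·1.0800 = 1.0800 m
residual clearance needed = 0.1200+0.0200+0.1000 = 0.2400 m
S_min ≈ 0.2000+1.2500+1.0800+0.2400  ⇒  S_min = 277/100 m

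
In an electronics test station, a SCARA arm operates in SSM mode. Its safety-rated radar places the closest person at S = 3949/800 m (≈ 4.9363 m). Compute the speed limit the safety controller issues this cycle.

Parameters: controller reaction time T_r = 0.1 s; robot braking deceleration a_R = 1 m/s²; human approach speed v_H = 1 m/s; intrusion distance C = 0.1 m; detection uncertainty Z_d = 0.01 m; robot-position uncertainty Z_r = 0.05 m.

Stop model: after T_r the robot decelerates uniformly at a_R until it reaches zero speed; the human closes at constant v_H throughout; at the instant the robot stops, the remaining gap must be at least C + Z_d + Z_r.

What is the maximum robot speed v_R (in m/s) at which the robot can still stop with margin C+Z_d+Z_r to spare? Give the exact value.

collect terms ⇒ (1/2)·v_R² + (11/10)·v_R + (-3741/800) = 0
  disc = (11/10)² − 4·(1/2)·(-3741/800) = 169/16 ; √disc = 13/4
  v_R = (−(11/10) + 13/4) / (2·(1/2)) = 43/20 m/s
check:
T_s = v_R/a_R = (43/20)/1 = 2.1500 s
reaction-phase robot travel = 2.1500·0.1000 = 0.2150 m
robot under decel: 2.1500²/(2·1.0000) = 2.3112 m
person approaches 1.0000·(0.1000+2.1500) = 2.2500 m
margins: 0.1000+0.0100+0.0500 = 0.1600 m
sum ≈ 0.2150+2.3112+2.2500+0.1600 ≈ 4.9363 m = S ✓

v_R_max = 43/20 m/s = 2.1500 m/s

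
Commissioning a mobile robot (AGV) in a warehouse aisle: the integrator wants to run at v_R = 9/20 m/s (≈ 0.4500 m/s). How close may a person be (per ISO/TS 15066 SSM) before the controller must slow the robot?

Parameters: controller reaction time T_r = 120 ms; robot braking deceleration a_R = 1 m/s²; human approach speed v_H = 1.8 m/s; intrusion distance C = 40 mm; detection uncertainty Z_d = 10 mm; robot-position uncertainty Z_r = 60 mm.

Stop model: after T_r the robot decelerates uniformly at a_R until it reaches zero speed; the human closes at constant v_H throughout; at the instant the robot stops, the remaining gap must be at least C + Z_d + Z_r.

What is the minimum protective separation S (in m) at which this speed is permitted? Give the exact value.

S_min = 1033/800 m = 1.2913 m

braking lasts T_s = (9/20)/1 = 0.4500 s
robot covers v_R·T_r = 0.4500·0.1200 = 0.0540 m before braking
robot under decel: 0.4500²/(2·1.0000) = 0.1013 m
human closes 1.8000·0.5700 = 1.0260 m
residual clearance needed = 0.0400+0.0100+0.0600 = 0.1100 m
S_min ≈ 0.0540+0.1013+1.0260+0.1100  ⇒  S_min = 1033/800 m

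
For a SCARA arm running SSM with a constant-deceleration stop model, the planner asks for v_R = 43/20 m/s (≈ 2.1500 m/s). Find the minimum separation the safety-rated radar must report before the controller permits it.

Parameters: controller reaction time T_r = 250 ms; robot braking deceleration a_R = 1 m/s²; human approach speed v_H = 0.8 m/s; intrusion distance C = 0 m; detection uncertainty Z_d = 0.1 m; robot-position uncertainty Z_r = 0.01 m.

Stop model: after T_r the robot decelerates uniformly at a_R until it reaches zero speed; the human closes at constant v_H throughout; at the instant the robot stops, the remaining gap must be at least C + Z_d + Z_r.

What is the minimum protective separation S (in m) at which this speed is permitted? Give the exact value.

stop time T_s = (43/20)/1 = 2.1500 s
reaction-phase robot travel = 2.1500·0.2500 = 0.5375 m
robot under decel: 2.1500²/(2·1.0000) = 2.3112 m
person approaches 0.8000·(0.2500+2.1500) = 1.9200 m
margins: 0.0000+0.1000+0.0100 = 0.1100 m
S_min ≈ 0.5375+2.3112+1.9200+0.1100  ⇒  S_min = 3903/800 m

S_min = 3903/800 m = 4.8788 m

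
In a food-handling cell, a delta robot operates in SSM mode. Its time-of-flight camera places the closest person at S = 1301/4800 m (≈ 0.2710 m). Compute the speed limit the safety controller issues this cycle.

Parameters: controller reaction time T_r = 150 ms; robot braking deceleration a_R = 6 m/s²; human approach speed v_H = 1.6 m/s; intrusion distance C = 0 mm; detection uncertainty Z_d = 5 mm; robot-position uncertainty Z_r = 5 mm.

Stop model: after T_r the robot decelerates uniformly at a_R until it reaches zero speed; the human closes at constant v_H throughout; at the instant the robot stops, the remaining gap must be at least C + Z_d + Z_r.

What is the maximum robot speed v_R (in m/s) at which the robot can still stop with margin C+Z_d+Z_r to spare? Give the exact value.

collect terms ⇒ (1/12)·v_R² + (5/12)·v_R + (-101/4800) = 0
  disc = (5/12)² − 4·(1/12)·(-101/4800) = 289/1600 ; √disc = 17/40
  v_R = (−(5/12) + 17/40) / (2·(1/12)) = 1/20 m/s
check:
braking lasts T_s = (1/20)/6 = 0.0083 s
robot covers v_R·T_r = 0.0500·0.1500 = 0.0075 m before braking
robot under decel: 0.0500²/(2·6.0000) = 0.0002 m
human closes 1.6000·0.1583 = 0.2533 m
C+Z_d+Z_r = 0.0000+0.0050+0.0050 = 0.0100 m
sum ≈ 0.0075+0.0002+0.2533+0.0100 ≈ 0.2710 m = S ✓

v_R_max = 1/20 m/s = 0.0500 m/s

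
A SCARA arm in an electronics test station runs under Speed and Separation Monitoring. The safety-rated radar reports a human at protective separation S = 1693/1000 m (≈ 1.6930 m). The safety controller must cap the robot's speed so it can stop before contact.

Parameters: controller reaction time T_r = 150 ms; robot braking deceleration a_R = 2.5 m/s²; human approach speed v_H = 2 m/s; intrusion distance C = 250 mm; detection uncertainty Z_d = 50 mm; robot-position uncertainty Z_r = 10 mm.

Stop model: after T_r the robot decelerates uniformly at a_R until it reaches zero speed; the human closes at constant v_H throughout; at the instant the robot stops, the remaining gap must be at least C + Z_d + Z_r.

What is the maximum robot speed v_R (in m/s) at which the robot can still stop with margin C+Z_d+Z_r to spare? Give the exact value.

collect terms ⇒ (1/5)·v_R² + (19/20)·v_R + (-1083/1000) = 0
  disc = (19/20)² − 4·(1/5)·(-1083/1000) = 17689/10000 ; √disc = 133/100
  v_R = (−(19/20) + 133/100) / (2·(1/5)) = 19/20 m/s
check:
stop time T_s = (19/20)/(5/2) = 0.3800 s
reaction-phase robot travel = 0.9500·0.1500 = 0.1425 m
robot covers 0.9500·0.3800 − ½·2.5000·0.3800² = 0.1805 m while stopping
person approaches 2.0000·(0.1500+0.3800) = 1.0600 m
C+Z_d+Z_r = 0.2500+0.0500+0.0100 = 0.3100 m
sum ≈ 0.1425+0.1805+1.0600+0.3100 ≈ 1.6930 m = S ✓

v_R_max = 19/20 m/s = 0.9500 m/s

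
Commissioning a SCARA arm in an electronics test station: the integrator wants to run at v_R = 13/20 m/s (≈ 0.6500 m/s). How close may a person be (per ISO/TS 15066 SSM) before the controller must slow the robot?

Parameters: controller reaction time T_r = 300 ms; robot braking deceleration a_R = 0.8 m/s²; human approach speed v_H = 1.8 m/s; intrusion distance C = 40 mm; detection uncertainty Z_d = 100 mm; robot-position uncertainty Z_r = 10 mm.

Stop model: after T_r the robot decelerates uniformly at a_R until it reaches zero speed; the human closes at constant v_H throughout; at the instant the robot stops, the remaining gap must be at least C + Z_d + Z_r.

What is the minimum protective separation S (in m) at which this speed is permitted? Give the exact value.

S_min = 8357/3200 m = 2.6116 m

T_s = v_R/a_R = (13/20)/(4/5) = 0.8125 s
robot covers v_R·T_r = 0.6500·0.3000 = 0.1950 m before braking
robot covers 0.6500·0.8125 − ½·0.8000·0.8125² = 0.2641 m while stopping
human over T_r+T_s: 1.8000·(0.3000+0.8125) = 2.0025 m
residual clearance needed = 0.0400+0.1000+0.0100 = 0.1500 m
S_min ≈ 0.1950+0.2641+2.0025+0.1500  ⇒  S_min = 8357/3200 m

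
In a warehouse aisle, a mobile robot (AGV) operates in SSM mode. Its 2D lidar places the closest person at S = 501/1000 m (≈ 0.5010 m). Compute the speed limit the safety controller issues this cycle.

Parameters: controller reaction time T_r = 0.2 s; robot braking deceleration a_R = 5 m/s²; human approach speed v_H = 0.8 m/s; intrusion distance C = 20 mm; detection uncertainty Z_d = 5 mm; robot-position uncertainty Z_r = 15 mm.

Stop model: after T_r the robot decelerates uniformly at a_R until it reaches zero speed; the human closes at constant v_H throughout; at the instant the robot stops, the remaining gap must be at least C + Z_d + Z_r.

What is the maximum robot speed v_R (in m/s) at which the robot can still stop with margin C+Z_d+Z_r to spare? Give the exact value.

at the boundary: (1/10)·v² + (9/25)·v + (-301/1000) = 0
  disc = (9/25)² − 4·(1/10)·(-301/1000) = 1/4 ; √disc = 1/2
  v_R = (−(9/25) + 1/2) / (2·(1/10)) = 7/10 m/s
check:
T_s = v_R/a_R = (7/10)/5 = 0.1400 s
robot in T_r: 0.7000·0.2000 = 0.1400 m
robot covers 0.7000·0.1400 − ½·5.0000·0.1400² = 0.0490 m while stopping
human over T_r+T_s: 0.8000·(0.2000+0.1400) = 0.2720 m
margins: 0.0200+0.0050+0.0150 = 0.0400 m
sum ≈ 0.1400+0.0490+0.2720+0.0400 ≈ 0.5010 m = S ✓

v_R_max = 7/10 m/s = 0.7000 m/s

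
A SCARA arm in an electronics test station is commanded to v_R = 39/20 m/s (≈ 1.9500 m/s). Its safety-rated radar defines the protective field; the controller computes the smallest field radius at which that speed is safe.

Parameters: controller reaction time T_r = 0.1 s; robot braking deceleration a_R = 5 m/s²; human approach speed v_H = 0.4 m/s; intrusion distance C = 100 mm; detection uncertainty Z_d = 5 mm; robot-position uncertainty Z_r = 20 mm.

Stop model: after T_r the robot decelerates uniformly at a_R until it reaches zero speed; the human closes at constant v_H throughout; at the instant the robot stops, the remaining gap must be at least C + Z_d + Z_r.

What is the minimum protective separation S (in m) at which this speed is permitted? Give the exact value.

T_s = v_R/a_R = (39/20)/5 = 0.3900 s
reaction-phase robot travel = 1.9500·0.1000 = 0.1950 m
braking distance = 1.9500²/(2·5.0000) = 0.3802 m
person approaches 0.4000·(0.1000+0.3900) = 0.1960 m
margins: 0.1000+0.0050+0.0200 = 0.1250 m
S_min ≈ 0.1950+0.3802+0.1960+0.1250  ⇒  S_min = 717/800 m

S_min = 717/800 m = 0.8962 m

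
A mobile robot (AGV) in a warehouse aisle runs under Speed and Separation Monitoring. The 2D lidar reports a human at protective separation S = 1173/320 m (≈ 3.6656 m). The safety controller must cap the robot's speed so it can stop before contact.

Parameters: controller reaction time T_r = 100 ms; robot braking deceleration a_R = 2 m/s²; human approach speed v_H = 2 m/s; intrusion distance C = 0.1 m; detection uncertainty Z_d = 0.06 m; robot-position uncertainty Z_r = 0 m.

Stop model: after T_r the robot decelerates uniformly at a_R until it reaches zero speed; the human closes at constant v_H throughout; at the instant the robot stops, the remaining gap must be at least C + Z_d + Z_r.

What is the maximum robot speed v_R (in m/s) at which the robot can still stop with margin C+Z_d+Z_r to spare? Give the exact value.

v_R_max = 41/20 m/s = 2.0500 m/s

quadratic (1/4)·v² + (11/10)·v + (-5289/1600) = 0
  disc = (11/10)² − 4·(1/4)·(-5289/1600) = 289/64 ; √disc = 17/8
  v_R = (−(11/10) + 17/8) / (2·(1/4)) = 41/20 m/s
check:
braking lasts T_s = (41/20)/2 = 1.0250 s
robot covers v_R·T_r = 2.0500·0.1000 = 0.2050 m before braking
robot covers 2.0500·1.0250 − ½·2.0000·1.0250² = 1.0506 m while stopping
human over T_r+T_s: 2.0000·(0.1000+1.0250) = 2.2500 m
residual clearance needed = 0.1000+0.0600+0.0000 = 0.1600 m
sum ≈ 0.2050+1.0506+2.2500+0.1600 ≈ 3.6656 m = S ✓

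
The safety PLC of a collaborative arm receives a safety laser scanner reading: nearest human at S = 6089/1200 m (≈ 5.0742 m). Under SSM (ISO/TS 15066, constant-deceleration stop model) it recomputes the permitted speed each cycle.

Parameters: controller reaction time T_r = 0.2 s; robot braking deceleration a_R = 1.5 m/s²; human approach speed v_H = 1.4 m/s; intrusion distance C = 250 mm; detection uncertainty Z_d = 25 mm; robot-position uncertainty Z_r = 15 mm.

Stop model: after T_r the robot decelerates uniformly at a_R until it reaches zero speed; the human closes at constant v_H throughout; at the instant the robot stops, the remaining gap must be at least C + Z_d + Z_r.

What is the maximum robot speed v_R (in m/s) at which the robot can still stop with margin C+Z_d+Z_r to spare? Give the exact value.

v_R_max = 47/20 m/s = 2.3500 m/s

at the boundary: (1/3)·v² + (17/15)·v + (-1081/240) = 0
  disc = (17/15)² − 4·(1/3)·(-1081/240) = 729/100 ; √disc = 27/10
  v_R = (−(17/15) + 27/10) / (2·(1/3)) = 47/20 m/s
check:
stop time T_s = (47/20)/(3/2) = 1.5667 s
reaction-phase robot travel = 2.3500·0.2000 = 0.4700 m
robot covers 2.3500·1.5667 − ½·1.5000·1.5667² = 1.8408 m while stopping
person approaches 1.4000·(0.2000+1.5667) = 2.4733 m
C+Z_d+Z_r = 0.2500+0.0250+0.0150 = 0.2900 m
sum ≈ 0.4700+1.8408+2.4733+0.2900 ≈ 5.0742 m = S ✓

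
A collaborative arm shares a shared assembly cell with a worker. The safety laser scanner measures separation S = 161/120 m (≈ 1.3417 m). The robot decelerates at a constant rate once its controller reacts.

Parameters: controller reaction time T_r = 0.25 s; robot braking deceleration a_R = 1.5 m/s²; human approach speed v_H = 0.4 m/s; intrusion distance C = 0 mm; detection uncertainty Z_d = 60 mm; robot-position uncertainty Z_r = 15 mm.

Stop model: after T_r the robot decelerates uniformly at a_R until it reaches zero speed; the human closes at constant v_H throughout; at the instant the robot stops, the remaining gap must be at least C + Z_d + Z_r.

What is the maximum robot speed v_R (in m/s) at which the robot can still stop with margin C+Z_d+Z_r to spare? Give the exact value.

quadratic (1/3)·v² + (31/60)·v + (-7/6) = 0
  disc = (31/60)² − 4·(1/3)·(-7/6) = 729/400 ; √disc = 27/20
  v_R = (−(31/60) + 27/20) / (2·(1/3)) = 5/4 m/s
check:
braking lasts T_s = (5/4)/(3/2) = 0.8333 s
robot in T_r: 1.2500·0.2500 = 0.3125 m
robot under decel: 1.2500²/(2·1.5000) = 0.5208 m
human over T_r+T_s: 0.4000·(0.2500+0.8333) = 0.4333 m
C+Z_d+Z_r = 0.0000+0.0600+0.0150 = 0.0750 m
sum ≈ 0.3125+0.5208+0.4333+0.0750 ≈ 1.3417 m = S ✓

v_R_max = 5/4 m/s = 1.2500 m/s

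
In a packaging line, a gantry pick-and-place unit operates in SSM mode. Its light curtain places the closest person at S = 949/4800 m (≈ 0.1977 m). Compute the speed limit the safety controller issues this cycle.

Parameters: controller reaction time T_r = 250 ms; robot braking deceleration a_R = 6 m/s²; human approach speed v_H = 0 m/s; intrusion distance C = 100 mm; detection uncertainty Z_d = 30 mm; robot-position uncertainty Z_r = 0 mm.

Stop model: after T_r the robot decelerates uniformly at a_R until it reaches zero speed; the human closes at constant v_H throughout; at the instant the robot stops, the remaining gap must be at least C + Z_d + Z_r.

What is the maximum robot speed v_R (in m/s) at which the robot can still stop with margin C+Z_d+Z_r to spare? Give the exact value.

collect terms ⇒ (1/12)·v_R² + (1/4)·v_R + (-13/192) = 0
  disc = (1/4)² − 4·(1/12)·(-13/192) = 49/576 ; √disc = 7/24
  v_R = (−(1/4) + 7/24) / (2·(1/12)) = 1/4 m/s
check:
T_s = v_R/a_R = (1/4)/6 = 0.0417 s
reaction-phase robot travel = 0.2500·0.2500 = 0.0625 m
robot under decel: 0.2500²/(2·6.0000) = 0.0052 m
person approaches 0.0000·(0.2500+0.0417) = 0.0000 m
residual clearance needed = 0.1000+0.0300+0.0000 = 0.1300 m
sum ≈ 0.0625+0.0052+0.0000+0.1300 ≈ 0.1977 m = S ✓

v_R_max = 1/4 m/s = 0.2500 m/s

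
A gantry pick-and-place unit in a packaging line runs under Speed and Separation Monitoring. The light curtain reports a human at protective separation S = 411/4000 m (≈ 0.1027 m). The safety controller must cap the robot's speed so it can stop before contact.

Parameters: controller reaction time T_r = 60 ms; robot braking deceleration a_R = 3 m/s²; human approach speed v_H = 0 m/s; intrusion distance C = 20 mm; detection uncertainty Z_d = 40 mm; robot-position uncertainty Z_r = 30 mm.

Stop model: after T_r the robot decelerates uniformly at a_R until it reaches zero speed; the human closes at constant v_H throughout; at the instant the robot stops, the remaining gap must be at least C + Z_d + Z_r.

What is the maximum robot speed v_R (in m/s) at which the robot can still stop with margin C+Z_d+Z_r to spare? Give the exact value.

v_R_max = 3/20 m/s = 0.1500 m/s

quadratic (1/6)·v² + (3/50)·v + (-51/4000) = 0
  disc = (3/50)² − 4·(1/6)·(-51/4000) = 121/10000 ; √disc = 11/100
  v_R = (−(3/50) + 11/100) / (2·(1/6)) = 3/20 m/s
check:
T_s = v_R/a_R = (3/20)/3 = 0.0500 s
reaction-phase robot travel = 0.1500·0.0600 = 0.0090 m
braking distance = 0.1500²/(2·3.0000) = 0.0037 m
human closes 0.0000·0.1100 = 0.0000 m
residual clearance needed = 0.0200+0.0400+0.0300 = 0.0900 m
sum ≈ 0.0090+0.0037+0.0000+0.0900 ≈ 0.1027 m = S ✓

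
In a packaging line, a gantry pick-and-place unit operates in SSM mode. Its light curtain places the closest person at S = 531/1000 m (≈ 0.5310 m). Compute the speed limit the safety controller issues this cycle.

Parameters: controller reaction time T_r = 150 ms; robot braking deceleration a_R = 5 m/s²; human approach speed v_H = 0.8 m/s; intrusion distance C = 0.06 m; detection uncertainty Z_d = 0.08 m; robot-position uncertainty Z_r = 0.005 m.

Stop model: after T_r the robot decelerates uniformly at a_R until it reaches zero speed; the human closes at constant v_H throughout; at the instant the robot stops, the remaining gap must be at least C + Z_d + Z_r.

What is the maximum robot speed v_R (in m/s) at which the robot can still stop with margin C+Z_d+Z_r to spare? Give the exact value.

collect terms ⇒ (1/10)·v_R² + (31/100)·v_R + (-133/500) = 0
  disc = (31/100)² − 4·(1/10)·(-133/500) = 81/400 ; √disc = 9/20
  v_R = (−(31/100) + 9/20) / (2·(1/10)) = 7/10 m/s
check:
T_s = v_R/a_R = (7/10)/5 = 0.1400 s
robot in T_r: 0.7000·0.1500 = 0.1050 m
robot under decel: 0.7000²/(2·5.0000) = 0.0490 m
human closes 0.8000·0.2900 = 0.2320 m
residual clearance needed = 0.0600+0.0800+0.0050 = 0.1450 m
sum ≈ 0.1050+0.0490+0.2320+0.1450 ≈ 0.5310 m = S ✓

v_R_max = 7/10 m/s = 0.7000 m/s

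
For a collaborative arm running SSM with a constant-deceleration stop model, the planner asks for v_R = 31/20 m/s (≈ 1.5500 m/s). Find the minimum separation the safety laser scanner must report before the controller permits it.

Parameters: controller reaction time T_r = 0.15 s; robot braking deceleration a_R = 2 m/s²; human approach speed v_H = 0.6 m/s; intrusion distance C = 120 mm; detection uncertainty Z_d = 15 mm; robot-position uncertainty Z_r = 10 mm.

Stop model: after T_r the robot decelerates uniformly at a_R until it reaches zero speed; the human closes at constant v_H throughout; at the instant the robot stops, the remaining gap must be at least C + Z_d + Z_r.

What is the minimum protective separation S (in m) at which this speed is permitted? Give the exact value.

S_min = 2453/1600 m = 1.5331 m

T_s = v_R/a_R = (31/20)/2 = 0.7750 s
robot covers v_R·T_r = 1.5500·0.1500 = 0.2325 m before braking
robot covers 1.5500·0.7750 − ½·2.0000·0.7750² = 0.6006 m while stopping
person approaches 0.6000·(0.1500+0.7750) = 0.5550 m
C+Z_d+Z_r = 0.1200+0.0150+0.0100 = 0.1450 m
S_min ≈ 0.2325+0.6006+0.5550+0.1450  ⇒  S_min = 2453/1600 m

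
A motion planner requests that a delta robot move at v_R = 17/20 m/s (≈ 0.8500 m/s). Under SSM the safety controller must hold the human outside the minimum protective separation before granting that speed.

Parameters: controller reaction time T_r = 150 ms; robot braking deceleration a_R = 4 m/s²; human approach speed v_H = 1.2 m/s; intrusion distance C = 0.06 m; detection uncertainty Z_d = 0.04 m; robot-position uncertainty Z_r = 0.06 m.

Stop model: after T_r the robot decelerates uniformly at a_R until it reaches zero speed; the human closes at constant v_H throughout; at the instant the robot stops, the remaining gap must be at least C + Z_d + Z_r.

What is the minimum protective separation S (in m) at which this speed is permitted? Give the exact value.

S_min = 2601/3200 m = 0.8128 m

T_s = v_R/a_R = (17/20)/4 = 0.2125 s
robot in T_r: 0.8500·0.1500 = 0.1275 m
robot covers 0.8500·0.2125 − ½·4.0000·0.2125² = 0.0903 m while stopping
human over T_r+T_s: 1.2000·(0.1500+0.2125) = 0.4350 m
margins: 0.0600+0.0400+0.0600 = 0.1600 m
S_min ≈ 0.1275+0.0903+0.4350+0.1600  ⇒  S_min = 2601/3200 m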